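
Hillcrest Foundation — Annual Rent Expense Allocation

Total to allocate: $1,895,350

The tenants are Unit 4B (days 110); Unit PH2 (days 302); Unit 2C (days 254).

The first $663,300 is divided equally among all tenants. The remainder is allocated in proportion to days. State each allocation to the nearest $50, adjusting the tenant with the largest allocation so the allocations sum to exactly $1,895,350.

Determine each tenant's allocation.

$663,300 shared equally gives $221,100 per tenant.
Remainder $1,232,050 by days (total 666): Unit 4B 203,491.74 → $203,500; Unit PH2 558,677.33 → $558,700; Unit 2C 469,880.93 → $469,900.
Rounding difference −$50 on remainder applied to Unit PH2.
Totals: Unit 4B $221,100 + $203,500 = $424,600; Unit PH2 $221,100 + $558,650 = $779,750; Unit 2C $221,100 + $469,900 = $691,000.

Unit 4B: $424,600 | Unit PH2: $779,750 | Unit 2C: $691,000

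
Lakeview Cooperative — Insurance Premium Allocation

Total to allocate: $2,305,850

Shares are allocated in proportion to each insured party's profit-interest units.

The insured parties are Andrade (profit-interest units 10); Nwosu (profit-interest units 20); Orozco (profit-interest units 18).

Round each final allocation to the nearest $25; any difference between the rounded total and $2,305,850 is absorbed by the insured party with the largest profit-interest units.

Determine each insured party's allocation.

Sum of profit-interest units: 10 + 20 + 18 = 48.
Unrounded shares: Andrade 480,385.42; Nwosu 960,770.83; Orozco 864,693.75.
At nearest $25: Andrade $480,375; Nwosu $960,775; Orozco $864,700. Sum = $2,305,850.
Sum already equals the total — no adjustment.

Andrade: $480,375 · Nwosu: $960,775 · Orozco: $864,700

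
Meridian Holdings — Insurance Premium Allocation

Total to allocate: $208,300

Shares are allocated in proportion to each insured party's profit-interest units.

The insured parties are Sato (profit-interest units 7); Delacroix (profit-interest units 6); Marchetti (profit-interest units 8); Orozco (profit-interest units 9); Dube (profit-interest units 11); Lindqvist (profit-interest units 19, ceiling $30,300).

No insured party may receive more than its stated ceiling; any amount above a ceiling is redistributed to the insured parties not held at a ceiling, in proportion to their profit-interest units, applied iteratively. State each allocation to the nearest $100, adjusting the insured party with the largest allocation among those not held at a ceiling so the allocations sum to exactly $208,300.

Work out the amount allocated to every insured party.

Profit-interest units total: 60.
Unconstrained shares: Sato 24,301.67; Delacroix 20,830.00; Marchetti 27,773.33; Orozco 31,245.00; Dube 38,188.33; Lindqvist 65,961.67.
Capped: Lindqvist ($30,300); residual $178,000 reallocated over remaining profit-interest units 41.
Redistributed shares: Sato 30,390.24 → $30,400; Delacroix 26,048.78 → $26,000; Marchetti 34,731.71 → $34,700; Orozco 39,073.17 → $39,100; Dube 47,756.10 → $47,800.

Sato: $30,400 | Delacroix: $26,000 | Marchetti: $34,700 | Orozco: $39,100 | Dube: $47,800 | Lindqvist: $30,300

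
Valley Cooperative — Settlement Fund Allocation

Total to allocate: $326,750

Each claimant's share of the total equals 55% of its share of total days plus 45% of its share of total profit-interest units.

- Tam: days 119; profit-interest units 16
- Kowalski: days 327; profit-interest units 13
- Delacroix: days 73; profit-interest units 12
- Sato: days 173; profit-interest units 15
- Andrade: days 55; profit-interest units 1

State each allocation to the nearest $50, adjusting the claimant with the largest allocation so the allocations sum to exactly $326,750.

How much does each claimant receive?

Totals — days 747, profit-interest units 57.
Combined weights (55% days + 45% profit-interest units): Tam 0.2139; Kowalski 0.3434; Delacroix 0.1485; Sato 0.2458; Andrade 0.0484.
Proportional shares: Tam 69,902.58; Kowalski 112,204.20; Delacroix 48,517.53; Sato 80,314.24; Andrade 15,811.45.
At nearest $50: Tam $69,900; Kowalski $112,200; Delacroix $48,500; Sato $80,300; Andrade $15,800. Sum = $326,700.
Difference $326,750 − $326,700 = +$50 applied to largest allocation (Kowalski): Kowalski becomes $112,250.

Tam: $69,900 · Kowalski: $112,250 · Delacroix: $48,500 · Sato: $80,300 · Andrade: $15,800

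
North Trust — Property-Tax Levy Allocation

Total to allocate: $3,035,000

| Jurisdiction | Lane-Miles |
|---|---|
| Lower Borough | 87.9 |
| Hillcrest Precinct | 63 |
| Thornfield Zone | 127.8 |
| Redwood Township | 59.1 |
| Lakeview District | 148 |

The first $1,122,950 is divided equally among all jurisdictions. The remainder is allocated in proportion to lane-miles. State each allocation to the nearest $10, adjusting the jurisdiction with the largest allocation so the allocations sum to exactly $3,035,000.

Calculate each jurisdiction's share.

Lower Borough: $570,550; Hillcrest Precinct: $472,550; Thornfield Zone: $727,600; Redwood Township: $457,200; Lakeview District: $807,100

Equal tier: $1,122,950 ÷ 5 = $224,590 apiece.
Remainder $1,912,050 by lane-miles (total 485.8): Lower Borough 345,963.76 → $345,960; Hillcrest Precinct 247,960.37 → $247,960; Thornfield Zone 503,005.33 → $503,010; Redwood Township 232,610.45 → $232,610; Lakeview District 582,510.09 → $582,510.
Totals: Lower Borough $224,590 + $345,960 = $570,550; Hillcrest Precinct $224,590 + $247,960 = $472,550; Thornfield Zone $224,590 + $503,010 = $727,600; Redwood Township $224,590 + $232,610 = $457,200; Lakeview District $224,590 + $582,510 = $807,100.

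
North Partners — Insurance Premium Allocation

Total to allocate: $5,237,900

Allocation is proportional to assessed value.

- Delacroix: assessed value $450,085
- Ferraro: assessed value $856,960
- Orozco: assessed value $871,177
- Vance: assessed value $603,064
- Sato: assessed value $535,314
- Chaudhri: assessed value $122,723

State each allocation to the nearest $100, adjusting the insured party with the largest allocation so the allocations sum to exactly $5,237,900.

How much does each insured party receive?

Delacroix: $685,500; Ferraro: $1,305,100; Orozco: $1,326,700; Vance: $918,400; Sato: $815,300; Chaudhri: $186,900

Assessed value total: 3,439,323.
Pro-rata amounts: Delacroix 450,085/3,439,323 × $5,237,900 = 685,454.73; Ferraro 856,960/3,439,323 × $5,237,900 = 1,305,103.01; Orozco 871,177/3,439,323 × $5,237,900 = 1,326,754.72; Vance 603,064/3,439,323 × $5,237,900 = 918,433.34; Sato 535,314/3,439,323 × $5,237,900 = 815,253.82; Chaudhri 122,723/3,439,323 × $5,237,900 = 186,900.39.
After rounding ($100): Delacroix $685,500; Ferraro $1,305,100; Orozco $1,326,800; Vance $918,400; Sato $815,300; Chaudhri $186,900. Sum = $5,238,000.
Difference $5,237,900 − $5,238,000 = −$100 applied to largest allocation (Orozco): Orozco becomes $1,326,700.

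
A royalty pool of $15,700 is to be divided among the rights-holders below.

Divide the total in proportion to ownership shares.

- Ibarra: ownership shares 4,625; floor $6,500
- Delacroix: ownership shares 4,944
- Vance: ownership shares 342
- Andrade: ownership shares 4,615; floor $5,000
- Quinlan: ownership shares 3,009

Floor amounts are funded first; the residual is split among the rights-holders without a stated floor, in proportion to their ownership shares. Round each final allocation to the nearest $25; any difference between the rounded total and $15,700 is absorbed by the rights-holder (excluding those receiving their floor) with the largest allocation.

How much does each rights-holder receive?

Fund the minimums — Ibarra $6,500; Andrade $5,000. Remaining pool $4,200.
Remaining pool split over remaining ownership shares 8,295: Delacroix 2,503.29 → $2,500; Vance 173.16 → $175; Quinlan 1,523.54 → $1,525.

Ibarra: $6,500 · Delacroix: $2,500 · Vance: $175 · Andrade: $5,000 · Quinlan: $1,525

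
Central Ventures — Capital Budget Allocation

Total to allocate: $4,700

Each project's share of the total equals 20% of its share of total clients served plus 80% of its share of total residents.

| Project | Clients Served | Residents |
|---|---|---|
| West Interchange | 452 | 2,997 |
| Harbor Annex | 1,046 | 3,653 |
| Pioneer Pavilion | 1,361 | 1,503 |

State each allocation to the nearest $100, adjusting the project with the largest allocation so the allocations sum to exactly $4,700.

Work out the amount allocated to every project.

Totals — clients served 2,859, residents 8,153.
Combined weights (20% clients served + 80% residents): West Interchange 0.3257; Harbor Annex 0.4316; Pioneer Pavilion 0.2427.
Unrounded shares: West Interchange 1,530.77; Harbor Annex 2,028.60; Pioneer Pavilion 1,140.63.
At nearest $100: West Interchange $1,500; Harbor Annex $2,000; Pioneer Pavilion $1,100. Sum = $4,600.
Difference $4,700 − $4,600 = +$100 applied to largest allocation (Harbor Annex): Harbor Annex becomes $2,100.

West Interchange: $1,500; Harbor Annex: $2,100; Pioneer Pavilion: $1,100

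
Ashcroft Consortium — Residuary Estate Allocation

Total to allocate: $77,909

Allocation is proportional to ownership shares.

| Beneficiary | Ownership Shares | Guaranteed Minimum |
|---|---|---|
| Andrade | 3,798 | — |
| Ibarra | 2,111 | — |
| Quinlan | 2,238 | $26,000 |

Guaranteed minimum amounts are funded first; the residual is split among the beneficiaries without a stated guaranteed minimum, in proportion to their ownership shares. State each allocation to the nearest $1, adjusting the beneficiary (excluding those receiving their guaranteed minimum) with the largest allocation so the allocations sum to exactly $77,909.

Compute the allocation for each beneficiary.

Andrade: $33,364; Ibarra: $18,545; Quinlan: $26,000

Minimums first: Quinlan $26,000. Balance $51,909.
Balance split over remaining ownership shares 5,909: Andrade 33,364.42 → $33,364; Ibarra 18,544.58 → $18,545.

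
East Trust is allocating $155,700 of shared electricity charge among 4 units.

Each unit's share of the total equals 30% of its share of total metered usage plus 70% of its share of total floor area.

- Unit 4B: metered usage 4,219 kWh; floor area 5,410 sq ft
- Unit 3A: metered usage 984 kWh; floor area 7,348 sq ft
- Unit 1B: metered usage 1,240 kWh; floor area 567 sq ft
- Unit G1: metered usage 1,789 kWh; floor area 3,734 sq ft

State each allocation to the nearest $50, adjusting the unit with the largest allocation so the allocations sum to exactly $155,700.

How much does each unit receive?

Unit 4B: $58,500 | Unit 3A: $52,550 | Unit 1B: $10,650 | Unit G1: $34,000

Metered usage total 8,232; floor area total 17,059.
Combined weights (30% metered usage + 70% floor area): Unit 4B 0.3757; Unit 3A 0.3374; Unit 1B 0.0685; Unit G1 0.2184.
Proportional shares: Unit 4B 58,503.95; Unit 3A 52,529.80; Unit 1B 10,658.57; Unit G1 34,007.68.
At nearest $50: Unit 4B $58,500; Unit 3A $52,550; Unit 1B $10,650; Unit G1 $34,000. Sum = $155,700.
No rounding difference to absorb.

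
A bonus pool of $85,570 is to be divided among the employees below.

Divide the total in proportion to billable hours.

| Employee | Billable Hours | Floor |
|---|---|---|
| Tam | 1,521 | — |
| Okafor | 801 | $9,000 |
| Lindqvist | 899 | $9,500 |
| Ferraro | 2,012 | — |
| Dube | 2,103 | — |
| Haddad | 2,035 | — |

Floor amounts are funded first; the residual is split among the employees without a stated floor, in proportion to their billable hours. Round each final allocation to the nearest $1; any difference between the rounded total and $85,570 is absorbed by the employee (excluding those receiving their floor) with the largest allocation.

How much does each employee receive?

Fund the minimums — Okafor $9,000; Lindqvist $9,500. Remaining pool $67,070.
Remaining pool split over remaining billable hours 7,671: Tam 13,298.59 → $13,299; Ferraro 17,591.56 → $17,592; Dube 18,387.20 → $18,387; Haddad 17,792.65 → $17,793.
Rounding difference −$1 applied to Dube → $18,386.

Tam: $13,299 · Okafor: $9,000 · Lindqvist: $9,500 · Ferraro: $17,592 · Dube: $18,386 · Haddad: $17,793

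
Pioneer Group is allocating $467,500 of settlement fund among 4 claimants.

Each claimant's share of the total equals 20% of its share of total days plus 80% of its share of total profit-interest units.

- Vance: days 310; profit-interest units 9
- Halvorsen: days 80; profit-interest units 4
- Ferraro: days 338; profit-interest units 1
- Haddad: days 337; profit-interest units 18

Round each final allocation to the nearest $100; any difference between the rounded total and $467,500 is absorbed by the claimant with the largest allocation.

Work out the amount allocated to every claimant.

Totals — days 1,065, profit-interest units 32.
Combined weights (20% days + 80% profit-interest units): Vance 0.2832; Halvorsen 0.1150; Ferraro 0.0885; Haddad 0.5133.
Unrounded shares: Vance 132,403.46; Halvorsen 53,773.47; Ferraro 41,361.68; Haddad 239,961.38.
After rounding ($100): Vance $132,400; Halvorsen $53,800; Ferraro $41,400; Haddad $240,000. Sum = $467,600.
Difference $467,500 − $467,600 = −$100 applied to largest allocation (Haddad): Haddad becomes $239,900.

Vance: $132,400 | Halvorsen: $53,800 | Ferraro: $41,400 | Haddad: $239,900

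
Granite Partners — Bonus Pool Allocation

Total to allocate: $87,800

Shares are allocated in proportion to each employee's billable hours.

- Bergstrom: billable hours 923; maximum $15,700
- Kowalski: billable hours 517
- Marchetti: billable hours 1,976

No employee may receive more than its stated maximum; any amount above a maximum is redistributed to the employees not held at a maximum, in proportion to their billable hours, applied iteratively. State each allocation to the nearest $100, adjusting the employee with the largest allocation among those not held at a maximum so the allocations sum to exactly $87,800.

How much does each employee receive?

Bergstrom: $15,700 · Kowalski: $15,000 · Marchetti: $57,100

Billable hours total: 3,416.
Unconstrained shares: Bergstrom 23,723.48; Kowalski 13,288.23; Marchetti 50,788.29.
Capped: Bergstrom ($15,700); balance $72,100 reallocated over remaining billable hours 2,493.
Redistributed shares: Kowalski 14,952.15 → $15,000; Marchetti 57,147.85 → $57,100.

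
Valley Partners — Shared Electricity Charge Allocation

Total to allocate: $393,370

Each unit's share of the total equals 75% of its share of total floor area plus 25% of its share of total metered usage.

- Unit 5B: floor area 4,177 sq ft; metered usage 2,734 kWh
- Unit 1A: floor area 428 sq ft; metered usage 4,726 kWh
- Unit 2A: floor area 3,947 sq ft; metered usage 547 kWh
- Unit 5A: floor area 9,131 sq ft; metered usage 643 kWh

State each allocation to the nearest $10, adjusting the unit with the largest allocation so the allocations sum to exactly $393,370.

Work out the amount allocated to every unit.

Totals — floor area 17,683, metered usage 8,650.
Blended shares (75% floor area + 25% metered usage): Unit 5B 0.2562; Unit 1A 0.1547; Unit 2A 0.1832; Unit 5A 0.4059.
Raw shares: Unit 5B 100,773.14; Unit 1A 60,871.11; Unit 2A 72,071.60; Unit 5A 159,654.15.
At nearest $10: Unit 5B $100,770; Unit 1A $60,870; Unit 2A $72,070; Unit 5A $159,650. Sum = $393,360.
Difference $393,370 − $393,360 = +$10 applied to largest allocation (Unit 5A): Unit 5A becomes $159,660.

Unit 5B: $100,770 · Unit 1A: $60,870 · Unit 2A: $72,070 · Unit 5A: $159,660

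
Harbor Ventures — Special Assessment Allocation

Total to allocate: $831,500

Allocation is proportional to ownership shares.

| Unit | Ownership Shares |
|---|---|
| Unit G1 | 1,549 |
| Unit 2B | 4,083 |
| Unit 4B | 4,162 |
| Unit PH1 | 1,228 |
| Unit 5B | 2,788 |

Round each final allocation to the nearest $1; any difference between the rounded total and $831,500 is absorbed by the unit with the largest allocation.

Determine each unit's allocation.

Sum of ownership shares: 13,810.
Proportional shares: Unit G1 1,549/13,810 × $831,500 = 93,265.28; Unit 2B 4,083/13,810 × $831,500 = 245,837.40; Unit 4B 4,162/13,810 × $831,500 = 250,593.99; Unit PH1 1,228/13,810 × $831,500 = 73,937.87; Unit 5B 2,788/13,810 × $831,500 = 167,865.46.
Rounded to nearest $1: Unit G1 $93,265; Unit 2B $245,837; Unit 4B $250,594; Unit PH1 $73,938; Unit 5B $167,865. Sum = $831,499.
Difference $831,500 − $831,499 = +$1 applied to largest allocation (Unit 4B): Unit 4B becomes $250,595.

Unit G1: $93,265 | Unit 2B: $245,837 | Unit 4B: $250,595 | Unit PH1: $73,938 | Unit 5B: $167,865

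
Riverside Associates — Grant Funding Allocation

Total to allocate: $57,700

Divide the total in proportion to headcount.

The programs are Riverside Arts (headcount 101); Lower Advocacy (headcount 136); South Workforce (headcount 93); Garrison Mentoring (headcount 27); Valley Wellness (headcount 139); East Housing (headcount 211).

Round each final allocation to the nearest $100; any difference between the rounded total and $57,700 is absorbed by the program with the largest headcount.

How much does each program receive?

Riverside Arts: $8,200 · Lower Advocacy: $11,100 · South Workforce: $7,600 · Garrison Mentoring: $2,200 · Valley Wellness: $11,300 · East Housing: $17,300

Headcount total: 707.
Unrounded shares: Riverside Arts 101/707 × $57,700 = 8,242.86; Lower Advocacy 136/707 × $57,700 = 11,099.29; South Workforce 93/707 × $57,700 = 7,589.96; Garrison Mentoring 27/707 × $57,700 = 2,203.54; Valley Wellness 139/707 × $57,700 = 11,344.13; East Housing 211/707 × $57,700 = 17,220.23.
At nearest $100: Riverside Arts $8,200; Lower Advocacy $11,100; South Workforce $7,600; Garrison Mentoring $2,200; Valley Wellness $11,300; East Housing $17,200. Sum = $57,600.
Difference $57,700 − $57,600 = +$100 applied to largest headcount (East Housing): East Housing becomes $17,300.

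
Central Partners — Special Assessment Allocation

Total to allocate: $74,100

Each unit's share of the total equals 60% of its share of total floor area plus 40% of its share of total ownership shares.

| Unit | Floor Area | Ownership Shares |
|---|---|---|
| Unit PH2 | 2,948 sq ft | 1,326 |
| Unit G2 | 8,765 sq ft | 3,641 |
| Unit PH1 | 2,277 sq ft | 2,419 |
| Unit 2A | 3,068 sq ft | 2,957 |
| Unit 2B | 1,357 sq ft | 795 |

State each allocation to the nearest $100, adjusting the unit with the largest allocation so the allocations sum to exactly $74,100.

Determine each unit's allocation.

Totals — floor area 18,415, ownership shares 11,138.
Composite weights (60% floor area + 40% ownership shares): Unit PH2 0.1437; Unit G2 0.4163; Unit PH1 0.1611; Unit 2A 0.2062; Unit 2B 0.0728.
Unrounded shares: Unit PH2 10,646.16; Unit G2 30,850.94; Unit PH1 11,934.79; Unit 2A 15,276.23; Unit 2B 5,391.88.
After rounding ($100): Unit PH2 $10,600; Unit G2 $30,900; Unit PH1 $11,900; Unit 2A $15,300; Unit 2B $5,400. Sum = $74,100.
Rounded total matches; no reconciliation needed.

Unit PH2: $10,600 · Unit G2: $30,900 · Unit PH1: $11,900 · Unit 2A: $15,300 · Unit 2B: $5,400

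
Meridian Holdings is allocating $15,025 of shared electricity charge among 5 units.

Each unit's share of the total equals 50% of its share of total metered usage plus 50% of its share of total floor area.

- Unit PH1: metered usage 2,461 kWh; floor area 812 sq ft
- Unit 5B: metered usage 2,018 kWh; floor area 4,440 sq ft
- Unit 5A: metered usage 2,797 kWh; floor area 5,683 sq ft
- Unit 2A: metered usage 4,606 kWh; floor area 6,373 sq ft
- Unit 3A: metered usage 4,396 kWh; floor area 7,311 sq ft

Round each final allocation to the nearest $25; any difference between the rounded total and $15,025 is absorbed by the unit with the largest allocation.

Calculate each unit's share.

Metered usage total 16,278; floor area total 24,619.
Blended shares (50% metered usage + 50% floor area): Unit PH1 0.0921; Unit 5B 0.1522; Unit 5A 0.2013; Unit 2A 0.2709; Unit 3A 0.2835.
Pro-rata amounts: Unit PH1 1,383.56; Unit 5B 2,286.20; Unit 5A 3,025.02; Unit 2A 4,070.45; Unit 3A 4,259.76.
Rounded to nearest $25: Unit PH1 $1,375; Unit 5B $2,275; Unit 5A $3,025; Unit 2A $4,075; Unit 3A $4,250. Sum = $15,000.
Difference $15,025 − $15,000 = +$25 applied to largest allocation (Unit 3A): Unit 3A becomes $4,275.

Unit PH1: $1,375 · Unit 5B: $2,275 · Unit 5A: $3,025 · Unit 2A: $4,075 · Unit 3A: $4,275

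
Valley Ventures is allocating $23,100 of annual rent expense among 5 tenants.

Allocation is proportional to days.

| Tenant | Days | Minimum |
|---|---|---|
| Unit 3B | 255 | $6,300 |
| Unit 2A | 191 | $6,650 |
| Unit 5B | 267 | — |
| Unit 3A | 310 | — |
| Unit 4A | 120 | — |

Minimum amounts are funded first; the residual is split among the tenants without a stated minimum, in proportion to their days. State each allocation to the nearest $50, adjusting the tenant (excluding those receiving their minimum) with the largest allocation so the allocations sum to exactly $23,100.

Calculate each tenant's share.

Guaranteed amounts: Unit 3B $6,300; Unit 2A $6,650. Remaining pool $10,150.
Remaining pool split over remaining days 697: Unit 5B 3,888.16 → $3,900; Unit 3A 4,514.35 → $4,500; Unit 4A 1,747.49 → $1,750.

Unit 3B: $6,300 · Unit 2A: $6,650 · Unit 5B: $3,900 · Unit 3A: $4,500 · Unit 4A: $1,750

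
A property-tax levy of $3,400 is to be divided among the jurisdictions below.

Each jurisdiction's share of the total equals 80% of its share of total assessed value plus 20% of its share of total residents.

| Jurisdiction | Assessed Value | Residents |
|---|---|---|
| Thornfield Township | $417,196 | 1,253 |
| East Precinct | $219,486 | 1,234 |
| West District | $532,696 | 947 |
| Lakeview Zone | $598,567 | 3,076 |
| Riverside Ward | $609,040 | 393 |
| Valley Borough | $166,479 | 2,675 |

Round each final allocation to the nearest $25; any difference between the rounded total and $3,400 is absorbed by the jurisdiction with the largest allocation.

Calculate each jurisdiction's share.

Totals — assessed value 2,543,464, residents 9,578.
Blended shares (80% assessed value + 20% residents): Thornfield Township 0.1574; East Precinct 0.0948; West District 0.1873; Lakeview Zone 0.2525; Riverside Ward 0.1998; Valley Borough 0.1082.
Proportional shares: Thornfield Township 535.11; East Precinct 322.33; West District 636.90; Lakeview Zone 858.50; Riverside Ward 679.21; Valley Borough 367.95.
At nearest $25: Thornfield Township $525; East Precinct $325; West District $625; Lakeview Zone $850; Riverside Ward $675; Valley Borough $375. Sum = $3,375.
Difference $3,400 − $3,375 = +$25 applied to largest allocation (Lakeview Zone): Lakeview Zone becomes $875.

Thornfield Township: $525; East Precinct: $325; West District: $625; Lakeview Zone: $875; Riverside Ward: $675; Valley Borough: $375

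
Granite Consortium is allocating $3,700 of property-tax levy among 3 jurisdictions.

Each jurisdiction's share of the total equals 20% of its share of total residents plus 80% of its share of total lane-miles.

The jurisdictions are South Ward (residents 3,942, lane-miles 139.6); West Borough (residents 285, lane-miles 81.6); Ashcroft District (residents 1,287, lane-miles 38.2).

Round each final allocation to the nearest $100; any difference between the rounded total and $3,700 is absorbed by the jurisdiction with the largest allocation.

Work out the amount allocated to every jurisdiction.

South Ward: $2,100; West Borough: $1,000; Ashcroft District: $600

Residents total 5,514; lane-miles total 259.4.
Composite weights (20% residents + 80% lane-miles): South Ward 0.5735; West Borough 0.2620; Ashcroft District 0.1645.
Proportional shares: South Ward 2,122.00; West Borough 969.38; Ashcroft District 608.62.
Rounded to nearest $100: South Ward $2,100; West Borough $1,000; Ashcroft District $600. Sum = $3,700.
Sum already equals the total — no adjustment.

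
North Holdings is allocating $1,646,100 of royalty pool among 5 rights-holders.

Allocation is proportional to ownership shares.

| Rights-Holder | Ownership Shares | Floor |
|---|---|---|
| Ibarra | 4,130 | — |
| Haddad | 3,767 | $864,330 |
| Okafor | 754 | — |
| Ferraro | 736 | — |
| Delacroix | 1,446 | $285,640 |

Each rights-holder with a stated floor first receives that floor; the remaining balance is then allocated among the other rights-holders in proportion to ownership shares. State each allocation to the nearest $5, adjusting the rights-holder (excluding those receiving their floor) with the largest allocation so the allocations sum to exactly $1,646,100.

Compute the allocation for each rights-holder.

Guaranteed amounts: Haddad $864,330; Delacroix $285,640. Balance $496,130.
Balance split over remaining ownership shares 5,620: Ibarra 364,593.75 → $364,595; Okafor 66,562.64 → $66,565; Ferraro 64,973.61 → $64,975.
Rounding difference −$5 applied to Ibarra → $364,590.

Ibarra: $364,590; Haddad: $864,330; Okafor: $66,565; Ferraro: $64,975; Delacroix: $285,640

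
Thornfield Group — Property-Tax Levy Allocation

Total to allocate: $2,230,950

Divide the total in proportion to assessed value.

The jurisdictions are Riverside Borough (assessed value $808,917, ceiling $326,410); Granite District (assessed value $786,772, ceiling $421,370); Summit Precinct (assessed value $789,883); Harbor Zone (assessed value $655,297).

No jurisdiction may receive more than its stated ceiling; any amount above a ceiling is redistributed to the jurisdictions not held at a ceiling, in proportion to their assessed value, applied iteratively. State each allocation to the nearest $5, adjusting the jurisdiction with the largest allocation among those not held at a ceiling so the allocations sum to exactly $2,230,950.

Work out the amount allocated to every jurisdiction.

Sum of assessed value: 3,040,869.
Unconstrained shares: Riverside Borough 593,466.34; Granite District 577,219.54; Summit Precinct 579,501.94; Harbor Zone 480,762.19.
Capped: Riverside Borough ($326,410), Granite District ($421,370); balance $1,483,170 reallocated over remaining assessed value 1,445,180.
Remaining shares: Summit Precinct 810,646.96 → $810,645; Harbor Zone 672,523.04 → $672,525.

Riverside Borough: $326,410 | Granite District: $421,370 | Summit Precinct: $810,645 | Harbor Zone: $672,525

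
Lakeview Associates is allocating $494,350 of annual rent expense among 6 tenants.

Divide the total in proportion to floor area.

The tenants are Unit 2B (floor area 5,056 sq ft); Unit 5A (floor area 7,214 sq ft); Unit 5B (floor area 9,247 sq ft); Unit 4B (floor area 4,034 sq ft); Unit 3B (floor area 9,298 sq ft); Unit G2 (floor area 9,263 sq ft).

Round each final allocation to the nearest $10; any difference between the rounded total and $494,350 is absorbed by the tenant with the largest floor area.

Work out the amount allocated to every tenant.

Unit 2B: $56,660; Unit 5A: $80,850; Unit 5B: $103,630; Unit 4B: $45,210; Unit 3B: $104,190; Unit G2: $103,810

Combined floor area = 44,112.
Raw shares: Unit 2B 5,056/44,112 × $494,350 = 56,661.08; Unit 5A 7,214/44,112 × $494,350 = 80,845.14; Unit 5B 9,247/44,112 × $494,350 = 103,628.37; Unit 4B 4,034/44,112 × $494,350 = 45,207.83; Unit 3B 9,298/44,112 × $494,350 = 104,199.91; Unit G2 9,263/44,112 × $494,350 = 103,807.67.
At nearest $10: Unit 2B $56,660; Unit 5A $80,850; Unit 5B $103,630; Unit 4B $45,210; Unit 3B $104,200; Unit G2 $103,810. Sum = $494,360.
Difference $494,350 − $494,360 = −$10 applied to largest floor area (Unit 3B): Unit 3B becomes $104,190.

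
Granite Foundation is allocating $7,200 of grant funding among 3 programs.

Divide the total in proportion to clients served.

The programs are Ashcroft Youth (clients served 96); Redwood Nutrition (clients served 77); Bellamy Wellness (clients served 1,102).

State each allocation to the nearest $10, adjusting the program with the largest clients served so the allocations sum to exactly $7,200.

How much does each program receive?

Ashcroft Youth: $540; Redwood Nutrition: $430; Bellamy Wellness: $6,230

Total clients served = 1,275.
Pro-rata amounts: Ashcroft Youth 96/1,275 × $7,200 = 542.12; Redwood Nutrition 77/1,275 × $7,200 = 434.82; Bellamy Wellness 1,102/1,275 × $7,200 = 6,223.06.
Rounded to nearest $10: Ashcroft Youth $540; Redwood Nutrition $430; Bellamy Wellness $6,220. Sum = $7,190.
Difference $7,200 − $7,190 = +$10 applied to largest clients served (Bellamy Wellness): Bellamy Wellness becomes $6,230.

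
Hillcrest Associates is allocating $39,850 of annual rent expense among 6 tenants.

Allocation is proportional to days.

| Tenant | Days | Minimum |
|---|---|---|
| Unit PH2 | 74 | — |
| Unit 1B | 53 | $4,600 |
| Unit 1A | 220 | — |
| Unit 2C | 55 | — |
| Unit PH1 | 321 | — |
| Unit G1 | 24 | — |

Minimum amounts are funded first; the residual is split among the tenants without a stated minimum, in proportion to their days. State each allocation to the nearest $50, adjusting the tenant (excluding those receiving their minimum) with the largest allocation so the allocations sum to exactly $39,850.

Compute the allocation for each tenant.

Minimums first: Unit 1B $4,600. Balance $35,250.
Balance split over remaining days 694: Unit PH2 3,758.65 → $3,750; Unit 1A 11,174.35 → $11,150; Unit 2C 2,793.59 → $2,800; Unit PH1 16,304.39 → $16,300; Unit G1 1,219.02 → $1,200.
Rounding difference +$50 applied to Unit PH1 → $16,350.

Unit PH2: $3,750; Unit 1B: $4,600; Unit 1A: $11,150; Unit 2C: $2,800; Unit PH1: $16,350; Unit G1: $1,200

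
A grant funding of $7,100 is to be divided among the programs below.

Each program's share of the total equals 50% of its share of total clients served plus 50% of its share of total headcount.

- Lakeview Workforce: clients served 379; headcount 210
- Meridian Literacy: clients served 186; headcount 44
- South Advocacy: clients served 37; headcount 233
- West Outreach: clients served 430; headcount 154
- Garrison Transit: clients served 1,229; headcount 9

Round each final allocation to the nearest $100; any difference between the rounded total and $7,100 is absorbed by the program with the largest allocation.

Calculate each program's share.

Lakeview Workforce: $1,700 · Meridian Literacy: $500 · South Advocacy: $1,300 · West Outreach: $1,500 · Garrison Transit: $2,100

Totals — clients served 2,261, headcount 650.
Composite weights (50% clients served + 50% headcount): Lakeview Workforce 0.2454; Meridian Literacy 0.0750; South Advocacy 0.1874; West Outreach 0.2136; Garrison Transit 0.2787.
Proportional shares: Lakeview Workforce 1,741.99; Meridian Literacy 532.35; South Advocacy 1,330.63; West Outreach 1,516.22; Garrison Transit 1,978.81.
Rounded to nearest $100: Lakeview Workforce $1,700; Meridian Literacy $500; South Advocacy $1,300; West Outreach $1,500; Garrison Transit $2,000. Sum = $7,000.
Difference $7,100 − $7,000 = +$100 applied to largest allocation (Garrison Transit): Garrison Transit becomes $2,100.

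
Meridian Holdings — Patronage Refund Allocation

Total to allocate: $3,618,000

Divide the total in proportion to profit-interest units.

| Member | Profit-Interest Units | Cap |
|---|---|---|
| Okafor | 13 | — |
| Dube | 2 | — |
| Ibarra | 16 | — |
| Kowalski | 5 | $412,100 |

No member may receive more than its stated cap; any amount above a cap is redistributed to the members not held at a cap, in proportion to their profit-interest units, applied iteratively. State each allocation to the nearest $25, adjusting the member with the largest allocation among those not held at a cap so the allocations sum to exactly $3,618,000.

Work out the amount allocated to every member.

Okafor: $1,344,400 | Dube: $206,825 | Ibarra: $1,654,675 | Kowalski: $412,100

Combined profit-interest units = 36.
Proportional shares (ignoring caps): Okafor 1,306,500.00; Dube 201,000.00; Ibarra 1,608,000.00; Kowalski 502,500.00.
Cap binds for Kowalski ($412,100); remaining pool $3,205,900 reallocated over remaining profit-interest units 31.
Redistributed shares: Okafor 1,344,409.68 → $1,344,400; Dube 206,832.26 → $206,825; Ibarra 1,654,658.06 → $1,654,650.
Rounding difference +$25 applied to Ibarra → $1,654,675.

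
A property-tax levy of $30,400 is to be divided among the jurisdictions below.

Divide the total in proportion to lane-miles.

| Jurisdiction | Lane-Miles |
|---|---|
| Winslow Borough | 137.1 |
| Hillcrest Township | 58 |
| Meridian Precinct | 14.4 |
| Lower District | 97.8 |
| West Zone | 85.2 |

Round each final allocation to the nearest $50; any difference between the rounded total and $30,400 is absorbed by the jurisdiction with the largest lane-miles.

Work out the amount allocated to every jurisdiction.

Total lane-miles = 392.5.
Raw shares: Winslow Borough 137.1/392.5 × $30,400 = 10,618.70; Hillcrest Township 58/392.5 × $30,400 = 4,492.23; Meridian Precinct 14.4/392.5 × $30,400 = 1,115.31; Lower District 97.8/392.5 × $30,400 = 7,574.83; West Zone 85.2/392.5 × $30,400 = 6,598.93.
At nearest $50: Winslow Borough $10,600; Hillcrest Township $4,500; Meridian Precinct $1,100; Lower District $7,550; West Zone $6,600. Sum = $30,350.
Difference $30,400 − $30,350 = +$50 applied to largest lane-miles (Winslow Borough): Winslow Borough becomes $10,650.

Winslow Borough: $10,650; Hillcrest Township: $4,500; Meridian Precinct: $1,100; Lower District: $7,550; West Zone: $6,600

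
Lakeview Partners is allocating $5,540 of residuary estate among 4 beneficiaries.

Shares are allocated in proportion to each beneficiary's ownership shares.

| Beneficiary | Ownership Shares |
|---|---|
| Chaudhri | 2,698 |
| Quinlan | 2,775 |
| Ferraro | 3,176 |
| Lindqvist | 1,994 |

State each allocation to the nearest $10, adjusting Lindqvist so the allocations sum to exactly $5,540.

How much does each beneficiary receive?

Total ownership shares = 10,643.
Raw shares: Chaudhri 2,698/10,643 × $5,540 = 1,404.39; Quinlan 2,775/10,643 × $5,540 = 1,444.47; Ferraro 3,176/10,643 × $5,540 = 1,653.20; Lindqvist 1,994/10,643 × $5,540 = 1,037.94.
Rounded to nearest $10: Chaudhri $1,400; Quinlan $1,440; Ferraro $1,650; Lindqvist $1,040. Sum = $5,530.
Difference $5,540 − $5,530 = +$10 applied to Lindqvist: Lindqvist becomes $1,050.

Chaudhri: $1,400; Quinlan: $1,440; Ferraro: $1,650; Lindqvist: $1,050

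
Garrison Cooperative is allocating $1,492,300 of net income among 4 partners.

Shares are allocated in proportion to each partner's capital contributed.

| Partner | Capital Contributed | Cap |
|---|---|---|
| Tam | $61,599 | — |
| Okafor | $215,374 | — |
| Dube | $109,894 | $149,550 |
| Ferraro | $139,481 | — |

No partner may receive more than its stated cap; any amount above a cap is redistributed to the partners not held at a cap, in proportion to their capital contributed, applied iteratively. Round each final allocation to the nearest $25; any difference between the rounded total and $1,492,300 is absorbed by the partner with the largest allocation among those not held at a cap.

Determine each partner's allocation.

Tam: $198,600 | Okafor: $694,425 | Dube: $149,550 | Ferraro: $449,725

Total capital contributed = 526,348.
Proportional shares (ignoring caps): Tam 174,645.27; Okafor 610,627.61; Dube 311,571.08; Ferraro 395,456.04.
Held at cap: Dube ($149,550); balance $1,342,750 reallocated over remaining capital contributed 416,454.
Redistributed shares: Tam 198,610.31 → $198,600; Okafor 694,418.68 → $694,425; Ferraro 449,721.01 → $449,725.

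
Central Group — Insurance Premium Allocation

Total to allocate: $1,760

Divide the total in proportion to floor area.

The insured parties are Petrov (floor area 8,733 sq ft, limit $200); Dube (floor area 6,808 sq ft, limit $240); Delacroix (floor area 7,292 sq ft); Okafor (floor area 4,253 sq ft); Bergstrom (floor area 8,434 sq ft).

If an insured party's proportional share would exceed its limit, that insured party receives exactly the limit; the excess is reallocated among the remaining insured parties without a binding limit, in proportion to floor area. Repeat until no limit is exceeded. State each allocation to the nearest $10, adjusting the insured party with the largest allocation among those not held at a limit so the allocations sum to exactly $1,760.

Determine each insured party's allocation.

Petrov: $200 · Dube: $240 · Delacroix: $480 · Okafor: $280 · Bergstrom: $560

Combined floor area = 35,520.
Proportional shares (ignoring caps): Petrov 432.72; Dube 337.33; Delacroix 361.32; Okafor 210.73; Bergstrom 417.90.
Capped: Petrov ($200), Dube ($240); remaining pool $1,320 reallocated over remaining floor area 19,979.
Remaining shares: Delacroix 481.78 → $480; Okafor 280.99 → $280; Bergstrom 557.23 → $560.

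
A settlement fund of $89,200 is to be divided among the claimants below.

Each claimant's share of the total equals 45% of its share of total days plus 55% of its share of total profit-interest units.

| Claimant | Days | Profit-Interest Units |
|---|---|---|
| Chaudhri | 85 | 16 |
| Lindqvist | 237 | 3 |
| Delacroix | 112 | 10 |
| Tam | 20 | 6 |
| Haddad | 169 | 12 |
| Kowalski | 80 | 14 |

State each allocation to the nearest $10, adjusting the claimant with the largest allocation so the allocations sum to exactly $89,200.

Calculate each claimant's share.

Days total 703; profit-interest units total 61.
Composite weights (45% days + 55% profit-interest units): Chaudhri 0.1987; Lindqvist 0.1788; Delacroix 0.1619; Tam 0.0669; Haddad 0.2164; Kowalski 0.1774.
Proportional shares: Chaudhri 17,721.54; Lindqvist 15,945.05; Delacroix 14,437.62; Tam 5,967.54; Haddad 19,300.74; Kowalski 15,827.52.
After rounding ($10): Chaudhri $17,720; Lindqvist $15,950; Delacroix $14,440; Tam $5,970; Haddad $19,300; Kowalski $15,830. Sum = $89,210.
Difference $89,200 − $89,210 = −$10 applied to largest allocation (Haddad): Haddad becomes $19,290.

Chaudhri: $17,720 | Lindqvist: $15,950 | Delacroix: $14,440 | Tam: $5,970 | Haddad: $19,290 | Kowalski: $15,830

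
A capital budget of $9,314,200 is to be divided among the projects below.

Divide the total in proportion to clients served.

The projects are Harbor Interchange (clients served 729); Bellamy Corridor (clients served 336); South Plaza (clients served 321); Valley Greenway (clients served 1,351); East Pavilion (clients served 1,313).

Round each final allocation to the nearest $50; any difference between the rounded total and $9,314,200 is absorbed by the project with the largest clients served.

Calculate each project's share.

Combined clients served = 729 + 336 + 321 + 1,351 + 1,313 = 4,050.
Proportional shares: Harbor Interchange 1,676,556.00; Bellamy Corridor 772,733.63; South Plaza 738,236.59; Valley Greenway 3,107,033.14; East Pavilion 3,019,640.64.
At nearest $50: Harbor Interchange $1,676,550; Bellamy Corridor $772,750; South Plaza $738,250; Valley Greenway $3,107,050; East Pavilion $3,019,650. Sum = $9,314,250.
Difference $9,314,200 − $9,314,250 = −$50 applied to largest clients served (Valley Greenway): Valley Greenway becomes $3,107,000.

Harbor Interchange: $1,676,550 · Bellamy Corridor: $772,750 · South Plaza: $738,250 · Valley Greenway: $3,107,000 · East Pavilion: $3,019,650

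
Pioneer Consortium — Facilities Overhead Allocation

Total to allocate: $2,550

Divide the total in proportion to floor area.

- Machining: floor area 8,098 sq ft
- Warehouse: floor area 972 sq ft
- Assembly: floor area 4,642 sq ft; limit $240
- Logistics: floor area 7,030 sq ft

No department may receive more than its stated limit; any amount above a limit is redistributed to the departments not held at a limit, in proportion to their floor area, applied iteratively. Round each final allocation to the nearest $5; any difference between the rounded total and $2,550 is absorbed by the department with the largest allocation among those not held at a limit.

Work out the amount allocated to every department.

Machining: $1,160 | Warehouse: $140 | Assembly: $240 | Logistics: $1,010

Combined floor area = 20,742.
Pro-rata shares before constraints: Machining 995.56; Warehouse 119.50; Assembly 570.68; Logistics 864.26.
Held at cap: Assembly ($240); residual $2,310 reallocated over remaining floor area 16,100.
Shares after redistribution: Machining 1,161.89 → $1,160; Warehouse 139.46 → $140; Logistics 1,008.65 → $1,010.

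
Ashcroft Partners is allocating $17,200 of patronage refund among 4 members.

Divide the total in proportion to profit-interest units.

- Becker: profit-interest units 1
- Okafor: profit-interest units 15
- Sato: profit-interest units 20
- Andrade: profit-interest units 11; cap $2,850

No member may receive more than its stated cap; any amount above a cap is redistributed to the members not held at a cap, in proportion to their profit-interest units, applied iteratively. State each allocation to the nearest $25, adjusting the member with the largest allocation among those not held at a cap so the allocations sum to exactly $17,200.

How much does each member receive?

Profit-interest units total: 47.
Unconstrained shares: Becker 365.96; Okafor 5,489.36; Sato 7,319.15; Andrade 4,025.53.
Cap binds for Andrade ($2,850); remaining pool $14,350 reallocated over remaining profit-interest units 36.
Remaining shares: Becker 398.61 → $400; Okafor 5,979.17 → $5,975; Sato 7,972.22 → $7,975.

Becker: $400 | Okafor: $5,975 | Sato: $7,975 | Andrade: $2,850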